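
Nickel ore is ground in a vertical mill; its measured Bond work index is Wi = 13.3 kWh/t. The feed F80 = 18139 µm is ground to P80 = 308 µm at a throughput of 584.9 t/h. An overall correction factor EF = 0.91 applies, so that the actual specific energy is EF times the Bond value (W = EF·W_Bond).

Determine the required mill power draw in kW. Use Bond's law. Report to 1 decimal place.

P = 3508.0 kW

W = 10 Wi (1/√P80 − 1/√F80)  [Bond]
W = 10·13.3·(1/√308 − 1/√18139) = 10·13.3·(0.049555) = 6.5909 kWh/t
Corrected W = EF·W_Bond = 0.91·6.5909 = 5.9977 kWh/t
P = W·T = 5.9977·584.9 = 3508.0 kW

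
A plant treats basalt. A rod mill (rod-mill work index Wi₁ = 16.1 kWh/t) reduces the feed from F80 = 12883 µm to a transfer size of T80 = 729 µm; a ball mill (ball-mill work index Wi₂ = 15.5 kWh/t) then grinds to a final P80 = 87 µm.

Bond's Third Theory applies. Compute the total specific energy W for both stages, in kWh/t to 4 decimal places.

W = 15.4215 kWh/t

W = 10·Wi·[P80^(−½) − F80^(−½)]
Stage 1 (12883→729 µm, Wi₁=16.1): W₁ = 10·16.1·(0.037037 − 0.008810) = 4.5445 kWh/t
Stage 2 (729→87 µm, Wi₂=15.5): W₂ = 10·15.5·(0.107211 − 0.037037) = 10.8770 kWh/t
W = W₁ + W₂ = 4.5445 + 10.8770 = 15.4215 kWh/t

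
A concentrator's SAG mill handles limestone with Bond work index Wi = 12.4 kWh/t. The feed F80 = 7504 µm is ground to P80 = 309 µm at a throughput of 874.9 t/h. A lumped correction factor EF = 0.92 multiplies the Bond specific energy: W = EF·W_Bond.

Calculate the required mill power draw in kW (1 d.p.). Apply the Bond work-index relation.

P = 4525.7 kW

W = 10·Wi·(P80^(-½) − F80^(-½))
W = 10·12.4·(1/√309 − 1/√7504) = 10·12.4·(0.045344) = 5.6227 kWh/t
Apply correction: 5.6227 × 0.92 = 5.1729 kWh/t
P_mill = W·ṁ = 5.1729·874.9 = 4525.7 kW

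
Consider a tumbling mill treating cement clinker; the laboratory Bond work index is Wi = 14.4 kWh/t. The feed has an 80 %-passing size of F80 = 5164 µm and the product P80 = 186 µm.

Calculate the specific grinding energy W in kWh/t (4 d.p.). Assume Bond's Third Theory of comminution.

W = 10 Wi (1/√P80 − 1/√F80)  [Bond]
1/√186 = 0.073324;  1/√5164 = 0.013916
W = 10·14.4·(0.073324 − 0.013916) = 8.5547 kWh/t

W = 8.5547 kWh/t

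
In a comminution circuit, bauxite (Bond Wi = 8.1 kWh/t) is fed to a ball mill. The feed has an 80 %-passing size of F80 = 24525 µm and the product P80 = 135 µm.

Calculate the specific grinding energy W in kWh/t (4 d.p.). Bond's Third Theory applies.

W = 10 Wi / √P80 − 10 Wi / √F80
1/√135 = 0.086066;  1/√24525 = 0.006386
W = 10·8.1·(0.086066 − 0.006386) = 6.4541 kWh/t

W = 6.4541 kWh/t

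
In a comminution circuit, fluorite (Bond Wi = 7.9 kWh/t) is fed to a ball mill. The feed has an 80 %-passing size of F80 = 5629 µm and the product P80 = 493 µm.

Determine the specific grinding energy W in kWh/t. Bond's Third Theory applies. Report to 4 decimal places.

W = 10·Wi·[P80^(−½) − F80^(−½)]
1/√493 = 0.045038;  1/√5629 = 0.013329
W = 10·7.9·(0.045038 − 0.013329) = 2.5050 kWh/t

W = 2.5050 kWh/t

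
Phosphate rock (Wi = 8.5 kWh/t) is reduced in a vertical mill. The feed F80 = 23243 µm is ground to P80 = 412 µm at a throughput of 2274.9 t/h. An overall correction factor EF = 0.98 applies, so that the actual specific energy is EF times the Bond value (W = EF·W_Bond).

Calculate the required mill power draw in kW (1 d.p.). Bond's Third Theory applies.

W = 10 Wi (P80^-0.5 − F80^-0.5)
W = 10·8.5·(1/√412 − 1/√23243) = 10·8.5·(0.042707) = 3.6301 kWh/t
Apply correction: 3.6301 × 0.98 = 3.5575 kWh/t
P = W·T = 3.5575·2274.9 = 8093.0 kW

P = 8093.0 kW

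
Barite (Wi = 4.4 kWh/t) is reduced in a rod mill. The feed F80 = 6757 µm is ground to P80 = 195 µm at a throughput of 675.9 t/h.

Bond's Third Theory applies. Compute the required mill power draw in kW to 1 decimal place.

Bond: W = 10·Wi·(1/√P80 − 1/√F80)
W = 10·4.4·(1/√195 − 1/√6757) = 10·4.4·(0.059446) = 2.6156 kWh/t
P_mill = W·ṁ = 2.6156·675.9 = 1767.9 kW

P = 1767.9 kW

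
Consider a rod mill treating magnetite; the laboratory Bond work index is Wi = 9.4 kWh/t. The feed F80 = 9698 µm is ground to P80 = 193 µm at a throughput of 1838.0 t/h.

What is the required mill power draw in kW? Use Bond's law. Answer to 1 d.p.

P = 10682.0 kW

W = 10 Wi (1/√P80 − 1/√F80)  [Bond]
W = 10·9.4·(1/√193 − 1/√9698) = 10·9.4·(0.061827) = 5.8117 kWh/t
Power = W × throughput = 5.8117 kWh/t × 1838.0 t/h = 10682.0 kW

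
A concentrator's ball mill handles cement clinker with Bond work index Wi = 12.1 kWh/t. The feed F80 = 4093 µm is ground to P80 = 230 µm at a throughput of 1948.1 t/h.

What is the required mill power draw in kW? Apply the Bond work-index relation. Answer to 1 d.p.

W = 10·Wi·(P80^(-½) − F80^(-½))
W = 10·12.1·(1/√230 − 1/√4093) = 10·12.1·(0.050307) = 6.0872 kWh/t
P = W·T = 6.0872·1948.1 = 11858.4 kW

P = 11858.4 kW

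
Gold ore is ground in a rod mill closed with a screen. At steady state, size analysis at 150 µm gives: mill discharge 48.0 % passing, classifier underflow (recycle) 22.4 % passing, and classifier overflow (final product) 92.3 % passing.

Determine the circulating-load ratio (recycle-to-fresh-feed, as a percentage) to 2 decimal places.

CL = 173.05 %

Let r = R/F. Size balance at 150 µm:
d + r·d = r·u + o → r(d−u) = o−d
r = (92.3 − 48.0)/(48.0 − 22.4) = 44.3/25.6 = 1.7305
CL = 100·r = 173.05 %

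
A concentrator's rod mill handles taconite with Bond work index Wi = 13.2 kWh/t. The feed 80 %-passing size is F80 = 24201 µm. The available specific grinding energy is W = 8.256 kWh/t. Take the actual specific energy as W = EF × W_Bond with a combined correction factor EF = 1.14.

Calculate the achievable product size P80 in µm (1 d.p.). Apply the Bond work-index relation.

P80 = 266.2 µm

W = 10·Wi·[P80^(−½) − F80^(−½)]
W_Bond = W / EF = 8.256 / 1.14 = 7.2421 kWh/t
P80^(−½) = W_Bond/(10 Wi) + F80^(−½)
  = 7.2421/(10·13.2) + 1/√24201 = 0.054864 + 0.006428 = 0.061293
P80 = (1/0.061293)² = 16.3152² = 266.19 µm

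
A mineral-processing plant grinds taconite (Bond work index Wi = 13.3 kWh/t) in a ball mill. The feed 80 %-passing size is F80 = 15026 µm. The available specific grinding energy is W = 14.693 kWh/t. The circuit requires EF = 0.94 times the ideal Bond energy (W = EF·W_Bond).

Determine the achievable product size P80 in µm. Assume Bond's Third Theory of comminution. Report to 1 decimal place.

P80 = 63.3 µm

W = 10 Wi (P80^-0.5 − F80^-0.5)
W_Bond = W / EF = 14.693 / 0.94 = 15.6309 kWh/t
⇒ 1/√P80 = W_Bond/(10·Wi) + 1/√F80
  = 15.6309/(10·13.3) + 1/√15026 = 0.117525 + 0.008158 = 0.125683
P80 = (1/0.125683)² = 7.9565² = 63.31 µm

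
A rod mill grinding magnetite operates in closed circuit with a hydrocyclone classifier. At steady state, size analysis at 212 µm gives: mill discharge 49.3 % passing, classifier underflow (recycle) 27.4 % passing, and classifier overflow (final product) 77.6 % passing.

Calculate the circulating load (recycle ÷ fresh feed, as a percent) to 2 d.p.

CL = 129.22 %

Balance %-passing 212 µm (r = R/F):
r = (o − d)/(d − u)
r = (77.6 − 49.3)/(49.3 − 27.4) = 28.3/21.9 = 1.2922
CL = 100·r = 129.22 %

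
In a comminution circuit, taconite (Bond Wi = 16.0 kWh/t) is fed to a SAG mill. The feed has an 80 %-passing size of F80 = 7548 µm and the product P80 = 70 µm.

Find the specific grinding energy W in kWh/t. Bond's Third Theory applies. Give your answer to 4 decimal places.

W = 17.2820 kWh/t

W_Bond = 10·Wi·(1/√P₈₀ − 1/√F₈₀)
1/√70 = 0.119523;  1/√7548 = 0.011510
W = 10·16.0·(0.119523 − 0.011510) = 17.2820 kWh/t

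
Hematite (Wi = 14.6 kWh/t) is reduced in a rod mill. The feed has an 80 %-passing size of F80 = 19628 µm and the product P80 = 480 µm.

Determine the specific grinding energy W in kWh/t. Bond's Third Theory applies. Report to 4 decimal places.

W = 10 Wi (P80^-0.5 − F80^-0.5)
1/√480 = 0.045644;  1/√19628 = 0.007138
W = 10·14.6·(0.045644 − 0.007138) = 5.6218 kWh/t

W = 5.6218 kWh/t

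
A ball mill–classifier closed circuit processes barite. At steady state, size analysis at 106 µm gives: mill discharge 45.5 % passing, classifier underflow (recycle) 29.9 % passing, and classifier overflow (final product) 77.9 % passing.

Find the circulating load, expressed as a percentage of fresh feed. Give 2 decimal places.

CL = 207.69 %

Balance %-passing 106 µm (r = R/F):
(1+r)·d = r·u + o ⇒ r = (o−d)/(d−u)
r = (77.9 − 45.5)/(45.5 − 29.9) = 32.4/15.6 = 2.0769
CL = 100·r = 207.69 %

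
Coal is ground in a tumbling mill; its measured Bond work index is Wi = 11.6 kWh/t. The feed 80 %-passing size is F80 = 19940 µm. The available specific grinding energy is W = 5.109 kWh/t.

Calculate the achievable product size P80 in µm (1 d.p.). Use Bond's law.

W = 10·Wi·[P80^(−½) − F80^(−½)]
P80^(−½) = W/(10 Wi) + F80^(−½)
  = 5.1090/(10·11.6) + 1/√19940 = 0.044043 + 0.007082 = 0.051125
P80 = (1/0.051125)² = 19.5600² = 382.59 µm

P80 = 382.6 µm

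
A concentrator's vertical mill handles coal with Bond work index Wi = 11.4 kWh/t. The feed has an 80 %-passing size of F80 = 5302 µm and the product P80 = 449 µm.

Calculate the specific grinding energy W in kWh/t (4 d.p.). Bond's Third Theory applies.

Bond:  W = 10 Wi (1/√P − 1/√F)
1/√449 = 0.047193;  1/√5302 = 0.013733
W = 10·11.4·(0.047193 − 0.013733) = 3.8144 kWh/t

W = 3.8144 kWh/t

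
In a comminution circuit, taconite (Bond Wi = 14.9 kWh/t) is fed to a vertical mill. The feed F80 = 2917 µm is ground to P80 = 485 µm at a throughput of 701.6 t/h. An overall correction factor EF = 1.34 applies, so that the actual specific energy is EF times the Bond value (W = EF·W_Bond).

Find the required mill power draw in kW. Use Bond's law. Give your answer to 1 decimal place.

W = 10·Wi·[P80^(−½) − F80^(−½)]
W = 10·14.9·(1/√485 − 1/√2917) = 10·14.9·(0.026892) = 4.0070 kWh/t
Apply correction: 4.0070 × 1.34 = 5.3693 kWh/t
P_mill = W·ṁ = 5.3693·701.6 = 3767.1 kW

P = 3767.1 kW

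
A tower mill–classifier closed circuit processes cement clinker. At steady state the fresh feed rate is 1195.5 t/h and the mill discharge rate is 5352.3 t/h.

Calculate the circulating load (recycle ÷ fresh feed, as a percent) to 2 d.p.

CL = 347.70 %

M = F + R at steady state, so:
R = M − F = 5352.3 − 1195.5 = 4156.8 t/h
CL = 100·R/F = 100·4156.8/1195.5 = 347.70 %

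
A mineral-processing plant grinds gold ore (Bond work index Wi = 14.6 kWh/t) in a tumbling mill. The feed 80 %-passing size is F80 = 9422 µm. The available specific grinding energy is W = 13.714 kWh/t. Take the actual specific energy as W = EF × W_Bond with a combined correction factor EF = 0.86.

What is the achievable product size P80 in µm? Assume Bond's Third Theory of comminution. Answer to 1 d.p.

P80 = 70.0 µm

W = 10 Wi (P80^-0.5 − F80^-0.5)
W_Bond = W / EF = 13.714 / 0.86 = 15.9465 kWh/t
P80^-0.5 = F80^-0.5 + W_Bond/(10 Wi)
  = 15.9465/(10·14.6) + 1/√9422 = 0.109223 + 0.010302 = 0.119525
P80 = (1/0.119525)² = 8.3665² = 70.00 µm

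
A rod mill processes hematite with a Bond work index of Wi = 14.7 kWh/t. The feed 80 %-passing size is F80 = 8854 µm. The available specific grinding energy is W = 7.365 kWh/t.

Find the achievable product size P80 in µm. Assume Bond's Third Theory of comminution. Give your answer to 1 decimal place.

P80 = 271.1 µm

W = 10·Wi·(P80^(-½) − F80^(-½))
P80^(−½) = W/(10 Wi) + F80^(−½)
  = 7.3650/(10·14.7) + 1/√8854 = 0.050102 + 0.010627 = 0.060730
P80 = (1/0.060730)² = 16.4665² = 271.14 µm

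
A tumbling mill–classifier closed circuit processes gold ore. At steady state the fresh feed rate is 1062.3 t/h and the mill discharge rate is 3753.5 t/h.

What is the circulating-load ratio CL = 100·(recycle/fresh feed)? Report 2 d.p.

CL = 253.34 %

Steady state: M = F + R.
R = M − F = 3753.5 − 1062.3 = 2691.2 t/h
CL = 100·R/F = 100·2691.2/1062.3 = 253.34 %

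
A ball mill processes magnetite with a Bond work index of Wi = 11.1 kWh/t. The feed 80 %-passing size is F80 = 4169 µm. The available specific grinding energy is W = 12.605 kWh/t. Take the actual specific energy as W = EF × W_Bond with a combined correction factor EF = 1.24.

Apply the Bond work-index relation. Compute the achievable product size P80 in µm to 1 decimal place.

P80 = 87.2 µm

W = 10·Wi·(P80^(-½) − F80^(-½))
W_Bond = W / EF = 12.605 / 1.24 = 10.1653 kWh/t
1/√P80 = 1/√F80 + W_Bond/(10·Wi)
  = 10.1653/(10·11.1) + 1/√4169 = 0.091579 + 0.015488 = 0.107067
P80 = (1/0.107067)² = 9.3399² = 87.23 µm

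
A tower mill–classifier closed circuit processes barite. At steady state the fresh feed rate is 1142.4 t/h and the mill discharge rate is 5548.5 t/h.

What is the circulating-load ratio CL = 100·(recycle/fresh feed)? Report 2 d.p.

Steady state: M = F + R.
R = M − F = 5548.5 − 1142.4 = 4406.1 t/h
CL = 100·R/F = 100·4406.1/1142.4 = 385.69 %

CL = 385.69 %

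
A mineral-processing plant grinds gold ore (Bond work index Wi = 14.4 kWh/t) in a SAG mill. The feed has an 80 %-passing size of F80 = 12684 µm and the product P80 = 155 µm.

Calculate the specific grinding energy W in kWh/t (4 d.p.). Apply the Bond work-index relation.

W = 10.2878 kWh/t

W = 10 Wi (P80^-0.5 − F80^-0.5)
1/√155 = 0.080322;  1/√12684 = 0.008879
W = 10·14.4·(0.080322 − 0.008879) = 10.2878 kWh/t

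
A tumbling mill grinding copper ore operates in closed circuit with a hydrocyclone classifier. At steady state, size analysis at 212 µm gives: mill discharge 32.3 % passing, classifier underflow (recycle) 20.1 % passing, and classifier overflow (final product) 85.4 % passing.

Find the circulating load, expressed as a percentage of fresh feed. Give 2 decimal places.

CL = 435.25 %

Balance %-passing 212 µm (r = R/F):
r = (o − d)/(d − u)
r = (85.4 − 32.3)/(32.3 − 20.1) = 53.1/12.2 = 4.3525
CL = 100·r = 435.25 %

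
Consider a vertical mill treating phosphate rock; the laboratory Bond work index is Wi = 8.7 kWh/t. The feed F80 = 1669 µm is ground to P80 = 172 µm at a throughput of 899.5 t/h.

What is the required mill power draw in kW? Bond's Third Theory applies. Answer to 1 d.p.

P = 4051.5 kW

W_Bond = 10·Wi·(1/√P₈₀ − 1/√F₈₀)
W = 10·8.7·(1/√172 − 1/√1669) = 10·8.7·(0.051772) = 4.5041 kWh/t
P = W·T = 4.5041·899.5 = 4051.5 kW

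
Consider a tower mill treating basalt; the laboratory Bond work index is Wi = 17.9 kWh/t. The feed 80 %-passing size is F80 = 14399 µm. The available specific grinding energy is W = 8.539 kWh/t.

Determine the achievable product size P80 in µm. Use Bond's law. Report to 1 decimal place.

P80 = 318.5 µm

W = 10 Wi (P80^-0.5 − F80^-0.5)
P80^(−½) = W/(10 Wi) + F80^(−½)
  = 8.5390/(10·17.9) + 1/√14399 = 0.047704 + 0.008334 = 0.056038
P80 = (1/0.056038)² = 17.8452² = 318.45 µm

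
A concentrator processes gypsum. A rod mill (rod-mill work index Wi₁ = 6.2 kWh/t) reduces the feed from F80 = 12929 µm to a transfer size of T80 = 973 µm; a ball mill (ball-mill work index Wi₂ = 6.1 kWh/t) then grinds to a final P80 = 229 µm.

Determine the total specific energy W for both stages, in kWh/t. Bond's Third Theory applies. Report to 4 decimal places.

W = 10 Wi / √P80 − 10 Wi / √F80
Stage 1 (12929→973 µm, Wi₁=6.2): W₁ = 10·6.2·(0.032059 − 0.008795) = 1.4424 kWh/t
Stage 2 (973→229 µm, Wi₂=6.1): W₂ = 10·6.1·(0.066082 − 0.032059) = 2.0754 kWh/t
W = W₁ + W₂ = 1.4424 + 2.0754 = 3.5178 kWh/t

W = 3.5178 kWh/t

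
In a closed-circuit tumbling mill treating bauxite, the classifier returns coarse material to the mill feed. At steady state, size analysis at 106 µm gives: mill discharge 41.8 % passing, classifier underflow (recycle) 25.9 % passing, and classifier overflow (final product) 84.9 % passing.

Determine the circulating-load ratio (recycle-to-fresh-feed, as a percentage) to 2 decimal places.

Mass balance on the −106 µm fraction:
r = (o − d)/(d − u)
r = (84.9 − 41.8)/(41.8 − 25.9) = 43.1/15.9 = 2.7107
CL = 100·r = 271.07 %

CL = 271.07 %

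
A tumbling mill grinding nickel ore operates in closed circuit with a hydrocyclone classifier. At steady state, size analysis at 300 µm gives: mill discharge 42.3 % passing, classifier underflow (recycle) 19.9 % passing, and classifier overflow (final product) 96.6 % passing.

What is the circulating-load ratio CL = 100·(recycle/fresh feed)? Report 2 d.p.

CL = 242.41 %

Balance %-passing 300 µm (r = R/F):
r = (o − d)/(d − u)
r = (96.6 − 42.3)/(42.3 − 19.9) = 54.3/22.4 = 2.4241
CL = 100·r = 242.41 %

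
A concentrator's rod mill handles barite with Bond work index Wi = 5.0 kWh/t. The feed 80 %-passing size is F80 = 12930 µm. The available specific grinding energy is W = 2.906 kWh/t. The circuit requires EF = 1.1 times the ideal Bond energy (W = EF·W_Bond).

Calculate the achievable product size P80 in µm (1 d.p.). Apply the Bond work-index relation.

P80 = 263.3 µm

W = 10·Wi·[P80^(−½) − F80^(−½)]
W_Bond = W / EF = 2.906 / 1.1 = 2.6418 kWh/t
1/√P80 = 1/√F80 + W_Bond/(10·Wi)
  = 2.6418/(10·5.0) + 1/√12930 = 0.052836 + 0.008794 = 0.061631
P80 = (1/0.061631)² = 16.2257² = 263.27 µm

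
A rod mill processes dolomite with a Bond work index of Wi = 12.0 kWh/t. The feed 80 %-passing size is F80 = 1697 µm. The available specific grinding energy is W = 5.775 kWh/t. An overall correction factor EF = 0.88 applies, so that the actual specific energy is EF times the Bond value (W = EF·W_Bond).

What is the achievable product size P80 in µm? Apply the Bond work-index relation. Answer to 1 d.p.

W_Bond = 10·Wi·(1/√P₈₀ − 1/√F₈₀)
W_Bond = W / EF = 5.775 / 0.88 = 6.5625 kWh/t
⇒ 1/√P80 = W_Bond/(10·Wi) + 1/√F80
  = 6.5625/(10·12.0) + 1/√1697 = 0.054688 + 0.024275 = 0.078962
P80 = (1/0.078962)² = 12.6642² = 160.38 µm

P80 = 160.4 µm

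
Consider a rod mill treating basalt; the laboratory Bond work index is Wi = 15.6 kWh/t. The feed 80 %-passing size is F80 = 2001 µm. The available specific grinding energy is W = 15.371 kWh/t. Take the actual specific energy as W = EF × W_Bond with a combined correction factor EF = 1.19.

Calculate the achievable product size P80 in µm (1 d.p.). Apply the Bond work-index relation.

W = 10 Wi / √P80 − 10 Wi / √F80
W_Bond = W / EF = 15.371 / 1.19 = 12.9168 kWh/t
P80^-0.5 = F80^-0.5 + W_Bond/(10 Wi)
  = 12.9168/(10·15.6) + 1/√2001 = 0.082800 + 0.022355 = 0.105155
P80 = (1/0.105155)² = 9.5098² = 90.44 µm

P80 = 90.4 µm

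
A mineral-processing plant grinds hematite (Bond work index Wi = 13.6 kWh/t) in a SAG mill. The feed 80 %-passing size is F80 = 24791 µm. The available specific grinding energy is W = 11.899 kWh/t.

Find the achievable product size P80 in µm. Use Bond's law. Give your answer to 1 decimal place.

P80 = 113.6 µm

W = 10·Wi·(P80^(-½) − F80^(-½))
1/√P80 = 1/√F80 + W/(10·Wi)
  = 11.8990/(10·13.6) + 1/√24791 = 0.087493 + 0.006351 = 0.093844
P80 = (1/0.093844)² = 10.6560² = 113.55 µm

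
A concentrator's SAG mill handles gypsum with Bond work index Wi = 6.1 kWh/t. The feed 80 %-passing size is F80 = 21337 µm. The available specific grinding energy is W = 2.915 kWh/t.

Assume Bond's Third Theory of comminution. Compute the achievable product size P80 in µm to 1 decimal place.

W_Bond = 10·Wi·(1/√P₈₀ − 1/√F₈₀)
1/√P80 = 1/√F80 + W/(10·Wi)
  = 2.9150/(10·6.1) + 1/√21337 = 0.047787 + 0.006846 = 0.054633
P80 = (1/0.054633)² = 18.3040² = 335.04 µm

P80 = 335.0 µm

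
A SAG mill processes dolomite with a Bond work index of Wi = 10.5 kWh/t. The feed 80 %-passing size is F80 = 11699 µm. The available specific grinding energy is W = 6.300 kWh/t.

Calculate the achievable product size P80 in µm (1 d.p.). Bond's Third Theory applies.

P80 = 208.6 µm

W = 10·Wi·(P80^(-½) − F80^(-½))
1/√P80 = 1/√F80 + W/(10·Wi)
  = 6.3000/(10·10.5) + 1/√11699 = 0.060000 + 0.009245 = 0.069245
P80 = (1/0.069245)² = 14.4414² = 208.55 µm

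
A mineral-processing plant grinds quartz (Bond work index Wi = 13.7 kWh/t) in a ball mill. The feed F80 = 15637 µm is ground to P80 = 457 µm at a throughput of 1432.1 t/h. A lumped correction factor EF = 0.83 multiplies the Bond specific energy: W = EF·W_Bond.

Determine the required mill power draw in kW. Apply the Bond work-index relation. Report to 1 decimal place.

W = 10 Wi (P80^-0.5 − F80^-0.5)
W = 10·13.7·(1/√457 − 1/√15637) = 10·13.7·(0.038781) = 5.3130 kWh/t
Apply correction: 5.3130 × 0.83 = 4.4098 kWh/t
P = W·T = 4.4098·1432.1 = 6315.3 kW

P = 6315.3 kW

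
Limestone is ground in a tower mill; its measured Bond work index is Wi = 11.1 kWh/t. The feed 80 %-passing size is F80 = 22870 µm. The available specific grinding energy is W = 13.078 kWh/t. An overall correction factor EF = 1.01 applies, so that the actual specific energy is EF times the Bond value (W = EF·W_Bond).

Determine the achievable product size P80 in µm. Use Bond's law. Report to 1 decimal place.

P80 = 65.8 µm

Bond: W = 10·Wi·(1/√P80 − 1/√F80)
W_Bond = W / EF = 13.078 / 1.01 = 12.9485 kWh/t
1/√P80 = 1/√F80 + W_Bond/(10·Wi)
  = 12.9485/(10·11.1) + 1/√22870 = 0.116653 + 0.006613 = 0.123266
P80 = (1/0.123266)² = 8.1125² = 65.81 µm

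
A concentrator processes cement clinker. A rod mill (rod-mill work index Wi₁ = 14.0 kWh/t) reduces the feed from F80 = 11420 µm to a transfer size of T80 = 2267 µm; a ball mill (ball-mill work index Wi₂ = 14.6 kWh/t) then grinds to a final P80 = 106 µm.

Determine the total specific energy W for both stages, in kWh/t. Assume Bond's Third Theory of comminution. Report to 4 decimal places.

W = 10·Wi·[P80^(−½) − F80^(−½)]
Stage 1 (11420→2267 µm, Wi₁=14.0): W₁ = 10·14.0·(0.021003 − 0.009358) = 1.6303 kWh/t
Stage 2 (2267→106 µm, Wi₂=14.6): W₂ = 10·14.6·(0.097129 − 0.021003) = 11.1144 kWh/t
W = W₁ + W₂ = 1.6303 + 11.1144 = 12.7447 kWh/t

W = 12.7447 kWh/t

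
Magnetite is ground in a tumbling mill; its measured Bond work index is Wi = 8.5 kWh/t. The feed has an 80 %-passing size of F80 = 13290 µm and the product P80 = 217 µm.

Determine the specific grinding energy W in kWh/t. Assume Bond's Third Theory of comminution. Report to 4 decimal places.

Bond:  W = 10 Wi (1/√P − 1/√F)
1/√217 = 0.067884;  1/√13290 = 0.008674
W = 10·8.5·(0.067884 − 0.008674) = 5.0329 kWh/t

W = 5.0329 kWh/t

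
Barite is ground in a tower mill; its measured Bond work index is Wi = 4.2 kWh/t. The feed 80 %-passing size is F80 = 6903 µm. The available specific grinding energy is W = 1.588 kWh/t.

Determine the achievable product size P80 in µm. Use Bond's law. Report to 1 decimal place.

P80 = 402.5 µm

Bond: W = 10·Wi·(1/√P80 − 1/√F80)
1/√P80 = 1/√F80 + W/(10·Wi)
  = 1.5880/(10·4.2) + 1/√6903 = 0.037810 + 0.012036 = 0.049845
P80 = (1/0.049845)² = 20.0620² = 402.48 µm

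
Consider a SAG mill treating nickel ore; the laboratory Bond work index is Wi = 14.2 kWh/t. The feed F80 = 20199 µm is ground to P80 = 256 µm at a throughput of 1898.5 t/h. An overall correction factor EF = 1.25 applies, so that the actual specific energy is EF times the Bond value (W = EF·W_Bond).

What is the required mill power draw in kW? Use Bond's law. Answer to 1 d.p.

Bond:  W = 10 Wi (1/√P − 1/√F)
W = 10·14.2·(1/√256 − 1/√20199) = 10·14.2·(0.055464) = 7.8759 kWh/t
Apply correction: 7.8759 × 1.25 = 9.8448 kWh/t
P = W·T = 9.8448·1898.5 = 18690.4 kW

P = 18690.4 kW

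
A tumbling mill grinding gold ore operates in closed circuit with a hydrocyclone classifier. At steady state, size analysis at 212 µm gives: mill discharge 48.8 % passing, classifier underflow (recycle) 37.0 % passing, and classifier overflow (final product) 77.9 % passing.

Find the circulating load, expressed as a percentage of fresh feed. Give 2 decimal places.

Two-product formula at 212 µm:
(1+r)d = ru + o → r = (o−d)/(d−u)
r = (77.9 − 48.8)/(48.8 − 37.0) = 29.1/11.8 = 2.4661
CL = 100·r = 246.61 %

CL = 246.61 %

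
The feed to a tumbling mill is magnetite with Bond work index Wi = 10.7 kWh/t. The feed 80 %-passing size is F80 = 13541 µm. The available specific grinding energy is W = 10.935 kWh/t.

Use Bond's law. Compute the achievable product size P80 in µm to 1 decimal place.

W_Bond = 10·Wi·(1/√P₈₀ − 1/√F₈₀)
P80^-0.5 = F80^-0.5 + W/(10 Wi)
  = 10.9350/(10·10.7) + 1/√13541 = 0.102196 + 0.008594 = 0.110790
P80 = (1/0.110790)² = 9.0261² = 81.47 µm

P80 = 81.5 µm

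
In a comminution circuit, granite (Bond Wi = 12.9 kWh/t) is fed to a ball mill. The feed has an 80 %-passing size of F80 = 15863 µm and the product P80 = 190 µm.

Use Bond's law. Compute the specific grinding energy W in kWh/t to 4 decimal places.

W = 8.3344 kWh/t

W = 10·Wi·(P80^(-½) − F80^(-½))
1/√190 = 0.072548;  1/√15863 = 0.007940
W = 10·12.9·(0.072548 − 0.007940) = 8.3344 kWh/t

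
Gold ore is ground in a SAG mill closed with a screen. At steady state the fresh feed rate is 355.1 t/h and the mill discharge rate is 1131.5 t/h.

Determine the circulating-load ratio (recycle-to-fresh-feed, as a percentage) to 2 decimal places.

CL = 218.64 %

M = F + R at steady state, so:
R = M − F = 1131.5 − 355.1 = 776.4 t/h
CL = 100·R/F = 100·776.4/355.1 = 218.64 %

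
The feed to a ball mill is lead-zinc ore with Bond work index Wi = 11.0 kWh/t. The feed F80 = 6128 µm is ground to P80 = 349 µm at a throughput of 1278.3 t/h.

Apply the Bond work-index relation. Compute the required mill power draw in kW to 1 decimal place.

Bond:  W = 10 Wi (1/√P − 1/√F)
W = 10·11.0·(1/√349 − 1/√6128) = 10·11.0·(0.040754) = 4.4830 kWh/t
P = W·T = 4.4830·1278.3 = 5730.6 kW

P = 5730.6 kW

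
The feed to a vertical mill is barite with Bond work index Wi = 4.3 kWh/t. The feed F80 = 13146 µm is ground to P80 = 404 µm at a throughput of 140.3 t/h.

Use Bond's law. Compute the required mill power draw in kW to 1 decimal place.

W = 10 Wi (1/√P80 − 1/√F80)  [Bond]
W = 10·4.3·(1/√404 − 1/√13146) = 10·4.3·(0.041030) = 1.7643 kWh/t
Mill draw = 1.7643 × 140.3 = 247.5 kW

P = 247.5 kW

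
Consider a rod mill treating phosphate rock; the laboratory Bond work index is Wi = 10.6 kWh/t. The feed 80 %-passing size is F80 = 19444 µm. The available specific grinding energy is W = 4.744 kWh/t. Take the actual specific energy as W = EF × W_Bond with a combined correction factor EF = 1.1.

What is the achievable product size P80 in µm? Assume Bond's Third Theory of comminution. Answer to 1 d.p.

P80 = 436.6 µm

W_Bond = 10·Wi·(1/√P₈₀ − 1/√F₈₀)
W_Bond = W / EF = 4.744 / 1.1 = 4.3127 kWh/t
1/√P80 = 1/√F80 + W_Bond/(10·Wi)
  = 4.3127/(10·10.6) + 1/√19444 = 0.040686 + 0.007171 = 0.047858
P80 = (1/0.047858)² = 20.8953² = 436.62 µm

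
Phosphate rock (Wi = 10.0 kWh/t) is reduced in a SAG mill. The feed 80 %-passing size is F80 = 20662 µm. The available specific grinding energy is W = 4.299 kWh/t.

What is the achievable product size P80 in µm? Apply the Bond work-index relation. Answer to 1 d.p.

W = 10·Wi·(P80^(-½) − F80^(-½))
⇒ 1/√P80 = W/(10 Wi) + 1/√F80
  = 4.2990/(10·10.0) + 1/√20662 = 0.042990 + 0.006957 = 0.049947
P80 = (1/0.049947)² = 20.0213² = 400.85 µm

P80 = 400.9 µm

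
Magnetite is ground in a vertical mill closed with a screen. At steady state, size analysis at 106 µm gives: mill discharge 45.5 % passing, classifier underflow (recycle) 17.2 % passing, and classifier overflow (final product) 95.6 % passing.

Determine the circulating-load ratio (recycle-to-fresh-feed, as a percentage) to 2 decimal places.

CL = 177.03 %

Mass balance on the −106 µm fraction:
(1+r)d = ru + o → r = (o−d)/(d−u)
r = (95.6 − 45.5)/(45.5 − 17.2) = 50.1/28.3 = 1.7703
CL = 100·r = 177.03 %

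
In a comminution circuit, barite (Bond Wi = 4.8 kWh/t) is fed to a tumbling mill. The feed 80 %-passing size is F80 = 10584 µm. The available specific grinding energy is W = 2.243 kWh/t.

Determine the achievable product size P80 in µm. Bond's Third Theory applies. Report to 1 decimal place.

P80 = 313.8 µm

Bond:  W = 10 Wi (1/√P − 1/√F)
⇒ 1/√P80 = W/(10·Wi) + 1/√F80
  = 2.2430/(10·4.8) + 1/√10584 = 0.046729 + 0.009720 = 0.056449
P80 = (1/0.056449)² = 17.7150² = 313.82 µm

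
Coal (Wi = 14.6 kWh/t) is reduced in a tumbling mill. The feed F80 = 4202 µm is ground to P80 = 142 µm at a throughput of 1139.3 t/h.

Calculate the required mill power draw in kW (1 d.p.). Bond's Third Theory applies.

Bond: W = 10·Wi·(1/√P80 − 1/√F80)
W = 10·14.6·(1/√142 − 1/√4202) = 10·14.6·(0.068491) = 9.9998 kWh/t
Mill draw = 9.9998 × 1139.3 = 11392.7 kW

P = 11392.7 kW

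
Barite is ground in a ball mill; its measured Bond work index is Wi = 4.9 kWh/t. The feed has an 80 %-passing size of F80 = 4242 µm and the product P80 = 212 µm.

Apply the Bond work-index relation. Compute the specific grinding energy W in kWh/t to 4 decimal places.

Bond:  W = 10 Wi (1/√P − 1/√F)
1/√212 = 0.068680;  1/√4242 = 0.015354
W = 10·4.9·(0.068680 − 0.015354) = 2.6130 kWh/t

W = 2.6130 kWh/t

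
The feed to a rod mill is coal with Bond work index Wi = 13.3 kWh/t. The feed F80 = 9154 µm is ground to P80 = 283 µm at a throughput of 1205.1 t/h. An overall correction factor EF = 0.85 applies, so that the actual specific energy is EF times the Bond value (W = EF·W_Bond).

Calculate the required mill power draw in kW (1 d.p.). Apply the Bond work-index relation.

P = 6674.5 kW

W_Bond = 10·Wi·(1/√P₈₀ − 1/√F₈₀)
W = 10·13.3·(1/√283 − 1/√9154) = 10·13.3·(0.048992) = 6.5159 kWh/t
W_actual = 0.85 × 6.5159 = 5.5385 kWh/t
Mill draw = 5.5385 × 1205.1 = 6674.5 kW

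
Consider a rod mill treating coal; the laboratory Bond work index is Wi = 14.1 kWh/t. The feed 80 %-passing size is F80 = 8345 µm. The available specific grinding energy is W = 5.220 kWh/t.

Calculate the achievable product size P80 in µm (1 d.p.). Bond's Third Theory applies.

W = 10·Wi·[P80^(−½) − F80^(−½)]
P80^-0.5 = F80^-0.5 + W/(10 Wi)
  = 5.2200/(10·14.1) + 1/√8345 = 0.037021 + 0.010947 = 0.047968
P80 = (1/0.047968)² = 20.8472² = 434.61 µm

P80 = 434.6 µm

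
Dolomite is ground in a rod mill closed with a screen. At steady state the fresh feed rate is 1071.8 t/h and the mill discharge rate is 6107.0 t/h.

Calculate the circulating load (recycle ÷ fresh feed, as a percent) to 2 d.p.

Mill node: discharge = fresh + recycle.
R = M − F = 6107.0 − 1071.8 = 5035.2 t/h
CL = 100·R/F = 100·5035.2/1071.8 = 469.79 %

CL = 469.79 %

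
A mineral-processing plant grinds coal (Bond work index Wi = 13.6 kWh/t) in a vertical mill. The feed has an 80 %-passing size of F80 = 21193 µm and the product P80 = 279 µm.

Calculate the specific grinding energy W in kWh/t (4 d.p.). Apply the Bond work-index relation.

W = 7.2079 kWh/t

W = 10·Wi·(P80^(-½) − F80^(-½))
1/√279 = 0.059868;  1/√21193 = 0.006869
W = 10·13.6·(0.059868 − 0.006869) = 7.2079 kWh/t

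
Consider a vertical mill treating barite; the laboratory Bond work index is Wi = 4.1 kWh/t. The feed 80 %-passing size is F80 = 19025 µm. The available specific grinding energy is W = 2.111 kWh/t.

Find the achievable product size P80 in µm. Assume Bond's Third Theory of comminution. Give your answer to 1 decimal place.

Bond:  W = 10 Wi (1/√P − 1/√F)
1/√P80 = 1/√F80 + W/(10·Wi)
  = 2.1110/(10·4.1) + 1/√19025 = 0.051488 + 0.007250 = 0.058738
P80 = (1/0.058738)² = 17.0248² = 289.84 µm

P80 = 289.8 µm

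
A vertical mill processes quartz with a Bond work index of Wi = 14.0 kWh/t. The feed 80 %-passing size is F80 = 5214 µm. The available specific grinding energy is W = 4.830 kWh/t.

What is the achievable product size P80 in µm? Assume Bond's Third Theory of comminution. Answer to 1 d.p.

W_Bond = 10·Wi·(1/√P₈₀ − 1/√F₈₀)
P80^(−½) = W/(10 Wi) + F80^(−½)
  = 4.8300/(10·14.0) + 1/√5214 = 0.034500 + 0.013849 = 0.048349
P80 = (1/0.048349)² = 20.6830² = 427.79 µm

P80 = 427.8 µm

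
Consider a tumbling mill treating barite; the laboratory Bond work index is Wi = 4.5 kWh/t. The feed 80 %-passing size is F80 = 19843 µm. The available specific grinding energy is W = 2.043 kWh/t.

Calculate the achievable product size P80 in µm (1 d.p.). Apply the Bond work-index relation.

W = 10·Wi·[P80^(−½) − F80^(−½)]
⇒ 1/√P80 = W/(10·Wi) + 1/√F80
  = 2.0430/(10·4.5) + 1/√19843 = 0.045400 + 0.007099 = 0.052499
P80 = (1/0.052499)² = 19.0480² = 362.83 µm

P80 = 362.8 µm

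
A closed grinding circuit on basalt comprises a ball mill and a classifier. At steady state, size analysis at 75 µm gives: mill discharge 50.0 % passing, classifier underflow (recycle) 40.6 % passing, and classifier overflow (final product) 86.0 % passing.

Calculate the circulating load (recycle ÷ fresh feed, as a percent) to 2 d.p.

Mass balance on the −75 µm fraction:
d + r·d = r·u + o → r(d−u) = o−d
r = (86.0 − 50.0)/(50.0 − 40.6) = 36.0/9.4 = 3.8298
CL = 100·r = 382.98 %

CL = 382.98 %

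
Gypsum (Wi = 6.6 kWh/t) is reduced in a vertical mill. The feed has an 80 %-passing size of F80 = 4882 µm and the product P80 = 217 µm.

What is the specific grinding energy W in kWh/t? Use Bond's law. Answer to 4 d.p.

W = 3.5358 kWh/t

W = 10 Wi (1/√P80 − 1/√F80)  [Bond]
1/√217 = 0.067884;  1/√4882 = 0.014312
W = 10·6.6·(0.067884 − 0.014312) = 3.5358 kWh/t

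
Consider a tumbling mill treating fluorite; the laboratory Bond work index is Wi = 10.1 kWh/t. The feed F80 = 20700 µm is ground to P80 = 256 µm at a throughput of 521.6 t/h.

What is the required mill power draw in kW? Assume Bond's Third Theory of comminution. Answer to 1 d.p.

W = 10 Wi (P80^-0.5 − F80^-0.5)
W = 10·10.1·(1/√256 − 1/√20700) = 10·10.1·(0.055550) = 5.6105 kWh/t
P = W·T = 5.6105·521.6 = 2926.4 kW

P = 2926.4 kW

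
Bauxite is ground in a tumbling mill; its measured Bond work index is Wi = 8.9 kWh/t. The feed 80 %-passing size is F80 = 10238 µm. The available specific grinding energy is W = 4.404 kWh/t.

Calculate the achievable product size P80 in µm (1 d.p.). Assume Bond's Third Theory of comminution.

P80 = 283.7 µm

Bond: W = 10·Wi·(1/√P80 − 1/√F80)
P80^(−½) = W/(10 Wi) + F80^(−½)
  = 4.4040/(10·8.9) + 1/√10238 = 0.049483 + 0.009883 = 0.059366
P80 = (1/0.059366)² = 16.8446² = 283.74 µm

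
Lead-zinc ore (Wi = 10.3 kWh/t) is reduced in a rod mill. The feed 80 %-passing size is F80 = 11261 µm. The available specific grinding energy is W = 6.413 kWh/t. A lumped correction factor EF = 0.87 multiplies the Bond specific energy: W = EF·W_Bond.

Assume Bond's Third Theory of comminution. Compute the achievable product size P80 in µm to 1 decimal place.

W = 10 Wi / √P80 − 10 Wi / √F80
W_Bond = W / EF = 6.413 / 0.87 = 7.3713 kWh/t
1/√P80 = 1/√F80 + W_Bond/(10·Wi)
  = 7.3713/(10·10.3) + 1/√11261 = 0.071566 + 0.009423 = 0.080989
P80 = (1/0.080989)² = 12.3473² = 152.46 µm

P80 = 152.5 µm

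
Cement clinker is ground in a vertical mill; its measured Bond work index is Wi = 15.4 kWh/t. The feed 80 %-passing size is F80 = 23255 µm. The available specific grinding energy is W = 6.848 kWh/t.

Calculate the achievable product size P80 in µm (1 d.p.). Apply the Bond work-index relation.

P80 = 384.1 µm

W = 10·Wi·(P80^(-½) − F80^(-½))
⇒ 1/√P80 = W/(10 Wi) + 1/√F80
  = 6.8480/(10·15.4) + 1/√23255 = 0.044468 + 0.006558 = 0.051025
P80 = (1/0.051025)² = 19.5982² = 384.09 µm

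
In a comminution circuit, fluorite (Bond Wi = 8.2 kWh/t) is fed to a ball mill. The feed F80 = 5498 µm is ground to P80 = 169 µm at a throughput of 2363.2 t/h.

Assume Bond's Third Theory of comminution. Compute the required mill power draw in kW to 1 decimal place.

W = 10 Wi / √P80 − 10 Wi / √F80
W = 10·8.2·(1/√169 − 1/√5498) = 10·8.2·(0.063437) = 5.2018 kWh/t
P_mill = W·ṁ = 5.2018·2363.2 = 12292.9 kW

P = 12292.9 kW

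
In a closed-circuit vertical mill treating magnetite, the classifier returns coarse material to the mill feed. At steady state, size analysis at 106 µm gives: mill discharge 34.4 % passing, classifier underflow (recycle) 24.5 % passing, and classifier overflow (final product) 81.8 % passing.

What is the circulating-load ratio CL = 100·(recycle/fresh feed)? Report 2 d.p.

CL = 478.79 %

Let r = R/F. Size balance at 106 µm:
(1+r)d = ru + o → r = (o−d)/(d−u)
r = (81.8 − 34.4)/(34.4 − 24.5) = 47.4/9.9 = 4.7879
CL = 100·r = 478.79 %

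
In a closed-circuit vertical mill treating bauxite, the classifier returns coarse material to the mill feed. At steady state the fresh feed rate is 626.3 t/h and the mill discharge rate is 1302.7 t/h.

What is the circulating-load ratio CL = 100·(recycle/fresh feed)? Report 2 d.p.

CL = 108.00 %

Mill node: discharge = fresh + recycle.
R = M − F = 1302.7 − 626.3 = 676.4 t/h
CL = 100·R/F = 100·676.4/626.3 = 108.00 %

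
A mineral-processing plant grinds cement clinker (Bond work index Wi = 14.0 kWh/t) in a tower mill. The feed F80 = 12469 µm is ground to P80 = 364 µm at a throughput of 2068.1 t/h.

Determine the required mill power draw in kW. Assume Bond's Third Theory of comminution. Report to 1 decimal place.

P = 12582.8 kW

W = 10·Wi·(P80^(-½) − F80^(-½))
W = 10·14.0·(1/√364 − 1/√12469) = 10·14.0·(0.043459) = 6.0842 kWh/t
Mill draw = 6.0842 × 2068.1 = 12582.8 kW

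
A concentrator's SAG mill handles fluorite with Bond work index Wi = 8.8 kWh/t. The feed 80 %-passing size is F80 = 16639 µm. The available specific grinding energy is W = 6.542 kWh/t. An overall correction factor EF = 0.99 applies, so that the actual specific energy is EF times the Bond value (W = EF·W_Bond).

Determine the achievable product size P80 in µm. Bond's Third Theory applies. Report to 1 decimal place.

W = 10 Wi (1/√P80 − 1/√F80)  [Bond]
W_Bond = W / EF = 6.542 / 0.99 = 6.6081 kWh/t
1/√P80 = 1/√F80 + W_Bond/(10·Wi)
  = 6.6081/(10·8.8) + 1/√16639 = 0.075092 + 0.007752 = 0.082844
P80 = (1/0.082844)² = 12.0708² = 145.71 µm

P80 = 145.7 µm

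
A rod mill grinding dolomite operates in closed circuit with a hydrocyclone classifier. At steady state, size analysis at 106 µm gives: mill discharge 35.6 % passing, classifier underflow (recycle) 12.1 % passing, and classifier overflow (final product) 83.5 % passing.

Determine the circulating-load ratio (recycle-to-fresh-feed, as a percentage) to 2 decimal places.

Two-product formula at 106 µm:
r = (o − d)/(d − u)
r = (83.5 − 35.6)/(35.6 − 12.1) = 47.9/23.5 = 2.0383
CL = 100·r = 203.83 %

CL = 203.83 %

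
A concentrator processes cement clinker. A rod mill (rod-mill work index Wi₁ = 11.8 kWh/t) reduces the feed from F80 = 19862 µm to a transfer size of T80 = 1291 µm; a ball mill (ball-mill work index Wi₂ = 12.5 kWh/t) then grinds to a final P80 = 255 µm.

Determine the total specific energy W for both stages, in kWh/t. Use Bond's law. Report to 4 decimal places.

W = 6.7957 kWh/t

W = 10·Wi·(P80^(-½) − F80^(-½))
Stage 1 (19862→1291 µm, Wi₁=11.8): W₁ = 10·11.8·(0.027832 − 0.007096) = 2.4468 kWh/t
Stage 2 (1291→255 µm, Wi₂=12.5): W₂ = 10·12.5·(0.062622 − 0.027832) = 4.3489 kWh/t
W = W₁ + W₂ = 2.4468 + 4.3489 = 6.7957 kWh/t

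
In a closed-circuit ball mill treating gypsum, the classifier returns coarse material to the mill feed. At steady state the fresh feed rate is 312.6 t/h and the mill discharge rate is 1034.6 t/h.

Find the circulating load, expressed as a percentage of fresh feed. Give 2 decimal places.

CL = 230.97 %

Mill node: discharge = fresh + recycle.
R = M − F = 1034.6 − 312.6 = 722.0 t/h
CL = 100·R/F = 100·722.0/312.6 = 230.97 %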